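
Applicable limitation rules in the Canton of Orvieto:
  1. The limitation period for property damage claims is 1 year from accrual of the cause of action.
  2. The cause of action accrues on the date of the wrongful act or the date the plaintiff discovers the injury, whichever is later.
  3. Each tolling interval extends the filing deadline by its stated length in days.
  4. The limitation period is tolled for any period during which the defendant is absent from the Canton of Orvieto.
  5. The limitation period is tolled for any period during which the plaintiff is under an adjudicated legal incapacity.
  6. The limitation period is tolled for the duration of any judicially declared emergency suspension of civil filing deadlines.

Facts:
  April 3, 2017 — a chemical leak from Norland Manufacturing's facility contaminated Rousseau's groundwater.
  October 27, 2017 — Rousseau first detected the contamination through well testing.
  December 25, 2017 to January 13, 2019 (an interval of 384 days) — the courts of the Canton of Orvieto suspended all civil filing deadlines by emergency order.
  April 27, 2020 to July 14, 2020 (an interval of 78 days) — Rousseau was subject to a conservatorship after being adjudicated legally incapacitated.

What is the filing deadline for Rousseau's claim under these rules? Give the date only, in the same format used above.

November 15, 2019

Because discovery on October 27, 2017 post-dates the April 3, 2017 act, accrual under the later-of rule falls on October 27, 2017.
1 year from October 27, 2017 is October 27, 2018.
The emergency suspension of filing deadlines from December 25, 2017 to January 13, 2019 tolled the period for 384 days, extending the deadline to November 15, 2019.
The plaintiff's legal incapacity starting April 27, 2020 came too late — the period had run on November 15, 2019 — and so does not extend the deadline.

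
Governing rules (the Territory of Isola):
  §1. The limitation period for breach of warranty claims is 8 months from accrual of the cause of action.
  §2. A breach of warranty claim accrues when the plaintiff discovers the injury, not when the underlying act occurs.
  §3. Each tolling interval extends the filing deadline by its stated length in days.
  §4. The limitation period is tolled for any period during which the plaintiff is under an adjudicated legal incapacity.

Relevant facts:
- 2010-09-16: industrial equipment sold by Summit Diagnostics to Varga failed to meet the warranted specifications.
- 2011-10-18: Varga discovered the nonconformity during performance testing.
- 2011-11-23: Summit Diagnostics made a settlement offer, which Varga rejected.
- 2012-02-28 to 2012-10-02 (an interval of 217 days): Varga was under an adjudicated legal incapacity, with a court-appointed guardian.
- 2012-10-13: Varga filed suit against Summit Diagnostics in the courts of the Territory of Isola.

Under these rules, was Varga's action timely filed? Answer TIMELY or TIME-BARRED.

Under the discovery rule, the claim accrued on 2011-10-18, when Varga discovered the injury — not on the 2010-09-16 date of the underlying act.
8 months from 2011-10-18 is 2012-06-18.
The plaintiff's legal incapacity from 2012-02-28 to 2012-10-02 tolled the period for 217 days, extending the deadline to 2013-01-21.
The other events in the timeline have no effect on the limitation period under the stated rules.
The 2012-10-13 filing precedes the 2013-01-21 deadline; the claim is timely.

TIMELY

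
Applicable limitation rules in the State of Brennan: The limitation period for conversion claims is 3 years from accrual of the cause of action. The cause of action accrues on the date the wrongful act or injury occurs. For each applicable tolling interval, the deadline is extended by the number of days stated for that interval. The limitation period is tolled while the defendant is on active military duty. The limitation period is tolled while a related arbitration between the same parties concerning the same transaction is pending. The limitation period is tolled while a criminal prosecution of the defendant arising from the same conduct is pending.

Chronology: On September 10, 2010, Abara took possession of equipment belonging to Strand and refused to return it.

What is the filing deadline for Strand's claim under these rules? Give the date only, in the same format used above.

The claim accrued on September 10, 2010, when the wrongful act occurred.
3 years from September 10, 2010 is September 10, 2013.

September 10, 2013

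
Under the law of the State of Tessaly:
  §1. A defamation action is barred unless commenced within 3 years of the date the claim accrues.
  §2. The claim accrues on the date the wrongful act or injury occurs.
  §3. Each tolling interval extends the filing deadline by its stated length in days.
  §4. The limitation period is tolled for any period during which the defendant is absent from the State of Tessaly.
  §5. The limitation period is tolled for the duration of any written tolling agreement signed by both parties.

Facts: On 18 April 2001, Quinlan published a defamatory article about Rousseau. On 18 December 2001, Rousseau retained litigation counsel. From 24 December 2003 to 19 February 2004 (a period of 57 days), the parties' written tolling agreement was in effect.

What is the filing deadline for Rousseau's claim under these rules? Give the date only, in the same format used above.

The claim accrued on 18 April 2001, when the wrongful act occurred.
3 years from 18 April 2001 is 18 April 2004.
The written tolling agreement from 24 December 2003 to 19 February 2004 tolled the period for 57 days, extending the deadline to 14 June 2004.
Nothing else in the chronology tolls or restarts the period.

14 June 2004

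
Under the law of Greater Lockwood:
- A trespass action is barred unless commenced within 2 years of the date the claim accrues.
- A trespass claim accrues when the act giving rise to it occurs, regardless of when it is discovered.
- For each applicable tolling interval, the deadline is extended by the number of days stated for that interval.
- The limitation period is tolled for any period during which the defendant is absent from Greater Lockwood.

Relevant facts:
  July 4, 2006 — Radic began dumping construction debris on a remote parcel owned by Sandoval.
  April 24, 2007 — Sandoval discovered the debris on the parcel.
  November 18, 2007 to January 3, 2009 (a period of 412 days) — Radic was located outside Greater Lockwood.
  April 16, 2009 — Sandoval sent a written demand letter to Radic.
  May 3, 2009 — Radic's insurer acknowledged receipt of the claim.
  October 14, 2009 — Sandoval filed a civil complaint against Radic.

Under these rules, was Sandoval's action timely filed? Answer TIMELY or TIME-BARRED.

TIME-BARRED

Accrual is governed by the date of the act, so the period began to run on July 4, 2006; the later discovery on April 24, 2007 is irrelevant under the stated rule.
The untolled deadline — 2 years after July 4, 2006 — is July 4, 2008.
Because the defendant's absence from the jurisdiction ran from November 18, 2007 to January 3, 2009, the deadline is extended by 412 days to August 20, 2009.
The other events in the timeline have no effect on the limitation period under the stated rules.
Filing on October 14, 2009 missed the August 20, 2009 deadline — the action is time-barred.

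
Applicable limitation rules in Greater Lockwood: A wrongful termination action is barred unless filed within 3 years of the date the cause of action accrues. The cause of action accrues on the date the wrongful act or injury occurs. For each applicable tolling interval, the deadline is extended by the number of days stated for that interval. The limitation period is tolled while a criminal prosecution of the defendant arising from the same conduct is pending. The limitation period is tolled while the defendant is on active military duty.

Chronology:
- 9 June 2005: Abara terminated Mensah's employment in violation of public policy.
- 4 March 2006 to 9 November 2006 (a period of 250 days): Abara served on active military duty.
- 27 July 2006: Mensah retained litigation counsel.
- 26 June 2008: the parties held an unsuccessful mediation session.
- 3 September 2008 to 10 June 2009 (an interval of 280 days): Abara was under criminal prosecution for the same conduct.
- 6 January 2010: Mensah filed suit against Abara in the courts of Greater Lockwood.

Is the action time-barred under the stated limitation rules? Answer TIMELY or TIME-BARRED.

The cause of action accrued on 9 June 2005, the date of the act.
The untolled deadline — 3 years after 9 June 2005 — is 9 June 2008.
The period was tolled for 250 days by the defendant's active military service (4 March 2006 to 9 November 2006), pushing the deadline to 14 February 2009.
The pending criminal prosecution from 3 September 2008 to 10 June 2009 tolled the period for 280 days, extending the deadline to 21 November 2009.
None of the other events listed affects the running of the period under the stated rules.
Filing on 6 January 2010 missed the 21 November 2009 deadline — the action is time-barred.

TIME-BARRED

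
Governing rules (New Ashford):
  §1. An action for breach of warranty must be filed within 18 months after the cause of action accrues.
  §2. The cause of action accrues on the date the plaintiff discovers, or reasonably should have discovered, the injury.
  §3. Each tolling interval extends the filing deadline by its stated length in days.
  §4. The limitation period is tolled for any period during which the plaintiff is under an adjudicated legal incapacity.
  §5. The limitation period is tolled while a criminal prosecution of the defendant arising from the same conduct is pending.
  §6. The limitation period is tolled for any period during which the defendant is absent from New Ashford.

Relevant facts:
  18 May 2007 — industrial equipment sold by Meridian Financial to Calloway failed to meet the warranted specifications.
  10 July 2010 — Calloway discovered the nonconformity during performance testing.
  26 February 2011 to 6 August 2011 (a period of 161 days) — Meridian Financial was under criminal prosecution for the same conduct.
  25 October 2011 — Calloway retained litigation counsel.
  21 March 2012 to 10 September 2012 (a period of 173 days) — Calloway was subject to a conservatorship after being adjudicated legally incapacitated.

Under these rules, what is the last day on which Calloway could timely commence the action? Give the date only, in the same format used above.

9 December 2012

Under the discovery rule, the claim accrued on 10 July 2010, when Calloway discovered the injury — not on the 18 May 2007 date of the underlying act.
Adding the 18 months base period to 10 July 2010 gives a deadline of 10 January 2012, before any tolling.
Because the pending criminal prosecution ran from 26 February 2011 to 6 August 2011, the deadline is extended by 161 days to 19 June 2012.
The period was tolled for 173 days by the plaintiff's legal incapacity (21 March 2012 to 10 September 2012), pushing the deadline to 9 December 2012.
Nothing else in the chronology tolls or restarts the period.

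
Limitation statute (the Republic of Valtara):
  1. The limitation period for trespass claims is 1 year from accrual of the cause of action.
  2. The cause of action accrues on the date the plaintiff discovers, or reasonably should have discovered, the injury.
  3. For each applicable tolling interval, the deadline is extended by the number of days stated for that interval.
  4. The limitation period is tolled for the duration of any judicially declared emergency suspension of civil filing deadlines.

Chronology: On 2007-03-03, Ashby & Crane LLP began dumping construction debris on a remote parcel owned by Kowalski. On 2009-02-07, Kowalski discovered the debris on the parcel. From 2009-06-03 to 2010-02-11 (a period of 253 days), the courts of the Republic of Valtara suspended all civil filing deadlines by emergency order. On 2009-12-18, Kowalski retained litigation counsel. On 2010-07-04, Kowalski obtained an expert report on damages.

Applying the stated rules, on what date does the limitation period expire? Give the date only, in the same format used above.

Accrual is tied to discovery, so the period began on 2009-02-07 rather than on 2007-03-03 when the act occurred.
Adding the 1 year base period to 2009-02-07 gives a deadline of 2010-02-07, before any tolling.
Because the emergency suspension of filing deadlines ran from 2009-06-03 to 2010-02-11, the deadline is extended by 253 days to 2010-10-18.
The other events in the timeline have no effect on the limitation period under the stated rules.

2010-10-18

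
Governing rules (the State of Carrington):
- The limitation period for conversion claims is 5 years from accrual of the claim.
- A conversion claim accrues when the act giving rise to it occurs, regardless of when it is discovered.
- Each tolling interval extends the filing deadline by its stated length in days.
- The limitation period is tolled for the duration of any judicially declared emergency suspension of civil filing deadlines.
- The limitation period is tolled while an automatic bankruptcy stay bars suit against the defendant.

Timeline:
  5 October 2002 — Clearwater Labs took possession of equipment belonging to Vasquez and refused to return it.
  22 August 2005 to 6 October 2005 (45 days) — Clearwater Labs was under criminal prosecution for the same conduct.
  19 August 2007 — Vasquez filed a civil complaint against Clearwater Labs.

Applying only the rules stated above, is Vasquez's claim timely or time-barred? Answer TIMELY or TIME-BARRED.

TIMELY

The claim accrued on 5 October 2002, when the wrongful act occurred.
5 years from 5 October 2002 is 5 October 2007.
No stated provision tolls the period for a criminal prosecution, so the interval from 22 August 2005 to 6 October 2005 has no effect on the deadline.
Vasquez filed on 19 August 2007, before the 5 October 2007 deadline, so the action is timely.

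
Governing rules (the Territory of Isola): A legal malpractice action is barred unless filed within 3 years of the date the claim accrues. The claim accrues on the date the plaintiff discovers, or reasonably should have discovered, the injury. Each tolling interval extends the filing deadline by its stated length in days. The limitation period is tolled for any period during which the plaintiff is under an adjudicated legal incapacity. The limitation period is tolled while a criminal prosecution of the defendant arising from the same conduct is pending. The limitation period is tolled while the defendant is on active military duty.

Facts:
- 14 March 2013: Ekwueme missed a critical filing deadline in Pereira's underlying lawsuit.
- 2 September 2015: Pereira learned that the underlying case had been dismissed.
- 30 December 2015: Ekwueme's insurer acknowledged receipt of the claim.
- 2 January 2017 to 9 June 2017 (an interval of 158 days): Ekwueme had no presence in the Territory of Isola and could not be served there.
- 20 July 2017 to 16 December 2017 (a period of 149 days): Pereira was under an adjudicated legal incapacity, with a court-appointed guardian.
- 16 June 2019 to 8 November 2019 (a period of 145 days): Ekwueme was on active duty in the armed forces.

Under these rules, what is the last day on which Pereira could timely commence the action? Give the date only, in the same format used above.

29 January 2019

Accrual is tied to discovery, so the period began on 2 September 2015 rather than on 14 March 2013 when the act occurred.
The untolled deadline — 3 years after 2 September 2015 — is 2 September 2018.
Because the plaintiff's legal incapacity ran from 20 July 2017 to 16 December 2017, the deadline is extended by 149 days to 29 January 2019.
The defendant's active military service starting 16 June 2019 came too late — the period had run on 29 January 2019 — and so does not extend the deadline.
The defendant's absence from the jurisdiction from 2 January 2017 to 9 June 2017 does not toll the period, because no stated rule makes the defendant's absence a tolling event.
The other events in the timeline have no effect on the limitation period under the stated rules.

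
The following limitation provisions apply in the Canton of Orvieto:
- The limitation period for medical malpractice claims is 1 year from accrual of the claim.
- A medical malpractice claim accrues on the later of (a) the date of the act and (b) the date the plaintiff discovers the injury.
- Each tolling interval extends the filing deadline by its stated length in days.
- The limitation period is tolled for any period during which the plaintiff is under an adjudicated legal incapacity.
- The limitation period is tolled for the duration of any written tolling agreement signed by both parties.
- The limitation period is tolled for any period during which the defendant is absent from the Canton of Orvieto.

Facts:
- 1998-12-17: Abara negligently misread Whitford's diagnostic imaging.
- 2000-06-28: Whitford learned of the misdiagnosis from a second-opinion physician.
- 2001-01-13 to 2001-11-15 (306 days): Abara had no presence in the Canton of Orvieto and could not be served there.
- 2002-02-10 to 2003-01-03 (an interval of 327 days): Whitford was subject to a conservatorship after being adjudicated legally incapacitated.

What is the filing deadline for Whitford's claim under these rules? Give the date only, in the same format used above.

Because discovery on 2000-06-28 post-dates the 1998-12-17 act, accrual under the later-of rule falls on 2000-06-28.
1 year from 2000-06-28 is 2001-06-28.
The defendant's absence from the jurisdiction from 2001-01-13 to 2001-11-15 tolled the period for 306 days, extending the deadline to 2002-04-30.
The period was tolled for 327 days by the plaintiff's legal incapacity (2002-02-10 to 2003-01-03), pushing the deadline to 2003-03-23.

2003-03-23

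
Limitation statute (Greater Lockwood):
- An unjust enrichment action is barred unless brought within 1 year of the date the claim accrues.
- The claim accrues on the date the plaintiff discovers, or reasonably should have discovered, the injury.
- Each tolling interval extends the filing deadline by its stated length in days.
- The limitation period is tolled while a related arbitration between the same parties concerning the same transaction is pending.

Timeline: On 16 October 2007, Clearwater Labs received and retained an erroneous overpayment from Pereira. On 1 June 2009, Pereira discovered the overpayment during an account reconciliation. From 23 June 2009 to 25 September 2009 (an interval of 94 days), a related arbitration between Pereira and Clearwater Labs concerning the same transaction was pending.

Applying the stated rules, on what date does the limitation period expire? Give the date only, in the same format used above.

3 September 2010

Under the discovery rule, the claim accrued on 1 June 2009, when Pereira discovered the injury — not on the 16 October 2007 date of the underlying act.
Adding the 1 year base period to 1 June 2009 gives a deadline of 1 June 2010, before any tolling.
Because the pending related arbitration ran from 23 June 2009 to 25 September 2009, the deadline is extended by 94 days to 3 September 2010.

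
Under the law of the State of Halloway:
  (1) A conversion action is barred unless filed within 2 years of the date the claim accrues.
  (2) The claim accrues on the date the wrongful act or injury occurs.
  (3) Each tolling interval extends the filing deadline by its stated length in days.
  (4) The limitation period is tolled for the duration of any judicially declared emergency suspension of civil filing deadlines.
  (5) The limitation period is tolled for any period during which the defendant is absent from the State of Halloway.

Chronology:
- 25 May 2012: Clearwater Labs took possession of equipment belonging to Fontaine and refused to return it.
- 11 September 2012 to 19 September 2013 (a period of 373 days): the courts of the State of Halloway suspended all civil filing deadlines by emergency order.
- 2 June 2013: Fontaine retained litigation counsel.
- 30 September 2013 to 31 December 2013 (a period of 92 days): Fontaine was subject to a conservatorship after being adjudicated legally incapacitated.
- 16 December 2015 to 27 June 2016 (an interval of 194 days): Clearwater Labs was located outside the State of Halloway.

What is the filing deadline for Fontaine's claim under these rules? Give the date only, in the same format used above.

2 June 2015

The claim accrued on 25 May 2012, when the wrongful act occurred.
The untolled deadline — 2 years after 25 May 2012 — is 25 May 2014.
Because the emergency suspension of filing deadlines ran from 11 September 2012 to 19 September 2013, the deadline is extended by 373 days to 2 June 2015.
The defendant's absence from the jurisdiction starting 16 December 2015 came too late — the period had run on 2 June 2015 — and so does not extend the deadline.
No stated provision tolls the period for the plaintiff's incapacity, so the interval from 30 September 2013 to 31 December 2013 has no effect on the deadline.
None of the other events listed affects the running of the period under the stated rules.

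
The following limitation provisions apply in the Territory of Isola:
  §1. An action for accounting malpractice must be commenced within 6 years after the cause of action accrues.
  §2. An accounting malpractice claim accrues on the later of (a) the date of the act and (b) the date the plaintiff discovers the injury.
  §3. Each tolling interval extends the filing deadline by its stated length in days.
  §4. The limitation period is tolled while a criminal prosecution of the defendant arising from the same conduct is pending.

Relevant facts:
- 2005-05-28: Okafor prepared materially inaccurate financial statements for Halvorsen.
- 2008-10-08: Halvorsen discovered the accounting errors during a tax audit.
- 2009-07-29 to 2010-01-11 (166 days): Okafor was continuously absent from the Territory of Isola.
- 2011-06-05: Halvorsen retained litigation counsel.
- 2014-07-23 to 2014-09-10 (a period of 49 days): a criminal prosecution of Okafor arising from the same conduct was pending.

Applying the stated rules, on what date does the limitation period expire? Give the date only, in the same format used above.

2014-11-26

Taking the later of the act (2005-05-28) and discovery (2008-10-08), the claim accrued on 2008-10-08.
Adding the 6 years base period to 2008-10-08 gives a deadline of 2014-10-08, before any tolling.
Because the pending criminal prosecution ran from 2014-07-23 to 2014-09-10, the deadline is extended by 49 days to 2014-11-26.
Although the defendant's absence ran from 2009-07-29 to 2010-01-11, the stated rules do not make that a tolling event, so it is disregarded.
None of the other events listed affects the running of the period under the stated rules.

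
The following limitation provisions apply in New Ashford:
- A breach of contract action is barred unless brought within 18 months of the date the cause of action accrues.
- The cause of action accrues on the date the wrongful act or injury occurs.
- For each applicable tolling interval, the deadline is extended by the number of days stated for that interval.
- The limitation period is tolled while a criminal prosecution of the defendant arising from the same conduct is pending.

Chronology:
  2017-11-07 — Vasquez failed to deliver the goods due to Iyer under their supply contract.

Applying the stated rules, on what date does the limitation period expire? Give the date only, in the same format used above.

2019-05-07

The limitation period began to run on 2017-11-07.
18 months from 2017-11-07 is 2019-05-07.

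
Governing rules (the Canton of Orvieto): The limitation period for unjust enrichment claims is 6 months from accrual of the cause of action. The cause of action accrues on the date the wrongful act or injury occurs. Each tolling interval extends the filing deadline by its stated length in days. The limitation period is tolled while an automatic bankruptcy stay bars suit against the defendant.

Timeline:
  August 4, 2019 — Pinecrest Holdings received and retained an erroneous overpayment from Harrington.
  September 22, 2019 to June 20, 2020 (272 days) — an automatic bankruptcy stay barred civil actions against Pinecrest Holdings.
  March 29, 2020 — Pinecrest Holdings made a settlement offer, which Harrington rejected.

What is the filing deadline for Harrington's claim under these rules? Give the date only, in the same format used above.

November 2, 2020

The claim accrued on August 4, 2019, when the wrongful act occurred.
Adding the 6 months base period to August 4, 2019 gives a deadline of February 4, 2020, before any tolling.
Because the automatic bankruptcy stay ran from September 22, 2019 to June 20, 2020, the deadline is extended by 272 days to November 2, 2020.
Nothing else in the chronology tolls or restarts the period.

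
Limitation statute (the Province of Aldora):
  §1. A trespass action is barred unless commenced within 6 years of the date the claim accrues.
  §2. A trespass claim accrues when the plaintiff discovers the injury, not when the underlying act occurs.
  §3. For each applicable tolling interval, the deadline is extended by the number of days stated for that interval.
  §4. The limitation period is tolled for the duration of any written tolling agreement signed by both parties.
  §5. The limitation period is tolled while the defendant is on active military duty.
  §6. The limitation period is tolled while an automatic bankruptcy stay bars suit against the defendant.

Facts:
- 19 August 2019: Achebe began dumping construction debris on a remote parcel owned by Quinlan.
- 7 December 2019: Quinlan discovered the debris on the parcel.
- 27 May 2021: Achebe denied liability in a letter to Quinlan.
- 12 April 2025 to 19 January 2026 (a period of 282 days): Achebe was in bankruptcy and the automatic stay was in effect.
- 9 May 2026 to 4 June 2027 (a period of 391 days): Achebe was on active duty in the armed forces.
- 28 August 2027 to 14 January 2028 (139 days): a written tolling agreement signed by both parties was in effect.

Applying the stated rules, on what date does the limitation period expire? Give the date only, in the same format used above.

27 February 2028

The claim did not accrue until Quinlan discovered the injury on 7 December 2019; the 19 August 2019 act date does not start the clock under the stated rule.
Adding the 6 years base period to 7 December 2019 gives a deadline of 7 December 2025, before any tolling.
The automatic bankruptcy stay from 12 April 2025 to 19 January 2026 tolled the period for 282 days, extending the deadline to 15 September 2026.
Because the defendant's active military service ran from 9 May 2026 to 4 June 2027, the deadline is extended by 391 days to 11 October 2027.
The period was tolled for 139 days by the written tolling agreement (28 August 2027 to 14 January 2028), pushing the deadline to 27 February 2028.
The other events in the timeline have no effect on the limitation period under the stated rules.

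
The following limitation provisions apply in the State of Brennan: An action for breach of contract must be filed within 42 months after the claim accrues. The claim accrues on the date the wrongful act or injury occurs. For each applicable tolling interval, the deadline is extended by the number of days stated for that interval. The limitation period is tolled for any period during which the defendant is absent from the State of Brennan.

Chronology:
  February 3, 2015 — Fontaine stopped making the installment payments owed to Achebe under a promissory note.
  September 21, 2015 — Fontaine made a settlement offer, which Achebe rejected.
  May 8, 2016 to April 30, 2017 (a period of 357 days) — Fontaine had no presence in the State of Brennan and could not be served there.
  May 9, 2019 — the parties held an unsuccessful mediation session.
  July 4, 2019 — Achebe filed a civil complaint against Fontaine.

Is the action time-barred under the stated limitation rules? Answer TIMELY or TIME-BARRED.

TIMELY

The claim accrued on February 3, 2015, the date of the act.
The untolled deadline — 42 months after February 3, 2015 — is August 3, 2018.
The period was tolled for 357 days by the defendant's absence from the jurisdiction (May 8, 2016 to April 30, 2017), pushing the deadline to July 26, 2019.
The other events in the timeline have no effect on the limitation period under the stated rules.
Achebe filed on July 4, 2019, before the July 26, 2019 deadline, so the action is timely.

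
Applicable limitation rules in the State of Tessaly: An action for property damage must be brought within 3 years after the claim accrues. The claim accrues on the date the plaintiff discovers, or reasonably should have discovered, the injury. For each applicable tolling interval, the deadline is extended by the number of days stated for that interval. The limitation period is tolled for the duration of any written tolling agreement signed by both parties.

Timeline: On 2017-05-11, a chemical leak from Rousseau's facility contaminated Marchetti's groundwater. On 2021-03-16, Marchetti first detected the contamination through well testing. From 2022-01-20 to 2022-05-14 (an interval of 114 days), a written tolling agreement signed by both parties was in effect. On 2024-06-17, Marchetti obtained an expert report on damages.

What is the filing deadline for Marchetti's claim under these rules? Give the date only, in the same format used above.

2024-07-08

Accrual is tied to discovery, so the period began on 2021-03-16 rather than on 2017-05-11 when the act occurred.
3 years from 2021-03-16 is 2024-03-16.
The written tolling agreement from 2022-01-20 to 2022-05-14 tolled the period for 114 days, extending the deadline to 2024-07-08.
The other events in the timeline have no effect on the limitation period under the stated rules.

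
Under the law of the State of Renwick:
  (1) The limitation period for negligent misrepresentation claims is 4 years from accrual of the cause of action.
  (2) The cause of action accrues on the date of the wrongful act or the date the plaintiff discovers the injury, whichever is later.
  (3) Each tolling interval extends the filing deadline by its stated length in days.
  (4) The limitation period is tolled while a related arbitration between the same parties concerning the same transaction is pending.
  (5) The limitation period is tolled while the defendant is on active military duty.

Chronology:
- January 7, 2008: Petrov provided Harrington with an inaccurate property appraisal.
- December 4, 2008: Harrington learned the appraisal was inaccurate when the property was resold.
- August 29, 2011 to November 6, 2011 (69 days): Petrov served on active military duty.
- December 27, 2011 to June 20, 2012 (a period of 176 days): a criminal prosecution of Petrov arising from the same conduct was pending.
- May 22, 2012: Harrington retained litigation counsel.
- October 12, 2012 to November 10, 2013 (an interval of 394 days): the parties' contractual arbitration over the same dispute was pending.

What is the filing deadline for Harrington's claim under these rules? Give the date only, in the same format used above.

March 12, 2014

The claim accrued on December 4, 2008 — the later of the January 7, 2008 act and the December 4, 2008 discovery.
4 years from December 4, 2008 is December 4, 2012.
The period was tolled for 69 days by the defendant's active military service (August 29, 2011 to November 6, 2011), pushing the deadline to February 11, 2013.
The period was tolled for 394 days by the pending related arbitration (October 12, 2012 to November 10, 2013), pushing the deadline to March 12, 2014.
No stated provision tolls the period for a criminal prosecution, so the interval from December 27, 2011 to June 20, 2012 has no effect on the deadline.
The other events in the timeline have no effect on the limitation period under the stated rules.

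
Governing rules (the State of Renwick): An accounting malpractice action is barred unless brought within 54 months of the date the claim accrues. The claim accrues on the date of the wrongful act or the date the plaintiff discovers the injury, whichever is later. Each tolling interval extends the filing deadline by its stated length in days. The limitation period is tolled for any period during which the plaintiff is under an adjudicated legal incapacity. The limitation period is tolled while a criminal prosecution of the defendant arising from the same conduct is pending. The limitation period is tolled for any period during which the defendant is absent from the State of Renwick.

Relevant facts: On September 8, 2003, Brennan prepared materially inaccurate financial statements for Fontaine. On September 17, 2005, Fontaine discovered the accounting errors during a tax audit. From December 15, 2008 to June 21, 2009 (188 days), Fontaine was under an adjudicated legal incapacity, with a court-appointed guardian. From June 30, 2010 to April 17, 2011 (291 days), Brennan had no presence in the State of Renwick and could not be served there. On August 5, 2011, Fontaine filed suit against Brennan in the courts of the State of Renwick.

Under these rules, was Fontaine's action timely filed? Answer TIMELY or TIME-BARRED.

Taking the later of the act (September 8, 2003) and discovery (September 17, 2005), the claim accrued on September 17, 2005.
54 months from September 17, 2005 is March 17, 2010.
The plaintiff's legal incapacity from December 15, 2008 to June 21, 2009 tolled the period for 188 days, extending the deadline to September 21, 2010.
The period was tolled for 291 days by the defendant's absence from the jurisdiction (June 30, 2010 to April 17, 2011), pushing the deadline to July 9, 2011.
Fontaine filed on August 5, 2011, after the July 9, 2011 deadline, so the action is time-barred.

TIME-BARRED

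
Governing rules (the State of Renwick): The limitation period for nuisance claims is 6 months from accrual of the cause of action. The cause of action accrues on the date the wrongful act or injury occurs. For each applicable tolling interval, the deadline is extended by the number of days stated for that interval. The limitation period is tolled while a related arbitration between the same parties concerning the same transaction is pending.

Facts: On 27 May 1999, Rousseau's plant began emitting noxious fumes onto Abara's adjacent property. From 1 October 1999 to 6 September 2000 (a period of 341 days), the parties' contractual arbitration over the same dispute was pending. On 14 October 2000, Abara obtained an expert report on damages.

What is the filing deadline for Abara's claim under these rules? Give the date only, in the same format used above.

2 November 2000

The cause of action accrued on 27 May 1999, the date of the act.
The untolled deadline — 6 months after 27 May 1999 — is 27 November 1999.
The period was tolled for 341 days by the pending related arbitration (1 October 1999 to 6 September 2000), pushing the deadline to 2 November 2000.
None of the other events listed affects the running of the period under the stated rules.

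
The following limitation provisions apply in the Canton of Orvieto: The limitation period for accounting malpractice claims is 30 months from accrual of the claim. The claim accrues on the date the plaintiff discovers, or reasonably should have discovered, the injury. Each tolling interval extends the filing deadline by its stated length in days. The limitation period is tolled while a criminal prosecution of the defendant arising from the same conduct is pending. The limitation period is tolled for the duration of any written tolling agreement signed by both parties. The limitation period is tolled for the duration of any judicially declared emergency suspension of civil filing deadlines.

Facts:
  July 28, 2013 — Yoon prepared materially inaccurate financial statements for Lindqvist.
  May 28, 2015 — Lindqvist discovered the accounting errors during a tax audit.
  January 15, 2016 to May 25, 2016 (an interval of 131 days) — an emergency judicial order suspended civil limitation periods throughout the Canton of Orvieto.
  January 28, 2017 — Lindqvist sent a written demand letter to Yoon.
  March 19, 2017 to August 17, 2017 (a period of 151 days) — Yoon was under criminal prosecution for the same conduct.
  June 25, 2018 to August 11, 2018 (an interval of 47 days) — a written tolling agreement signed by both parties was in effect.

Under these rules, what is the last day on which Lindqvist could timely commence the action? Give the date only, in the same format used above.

Accrual is tied to discovery, so the period began on May 28, 2015 rather than on July 28, 2013 when the act occurred.
The untolled deadline — 30 months after May 28, 2015 — is November 28, 2017.
The period was tolled for 131 days by the emergency suspension of filing deadlines (January 15, 2016 to May 25, 2016), pushing the deadline to April 8, 2018.
The pending criminal prosecution from March 19, 2017 to August 17, 2017 tolled the period for 151 days, extending the deadline to September 6, 2018.
Because the written tolling agreement ran from June 25, 2018 to August 11, 2018, the deadline is extended by 47 days to October 23, 2018.
Nothing else in the chronology tolls or restarts the period.

October 23, 2018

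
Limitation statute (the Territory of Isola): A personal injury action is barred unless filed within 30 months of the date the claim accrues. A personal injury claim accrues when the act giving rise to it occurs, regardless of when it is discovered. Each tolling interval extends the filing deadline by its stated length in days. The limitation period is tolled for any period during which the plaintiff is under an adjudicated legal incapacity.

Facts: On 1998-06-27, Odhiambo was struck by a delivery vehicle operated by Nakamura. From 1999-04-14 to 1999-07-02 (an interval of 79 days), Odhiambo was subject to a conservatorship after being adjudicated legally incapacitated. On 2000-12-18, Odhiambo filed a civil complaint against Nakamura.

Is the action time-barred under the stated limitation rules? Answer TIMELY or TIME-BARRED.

The claim accrued on 1998-06-27, when the wrongful act occurred.
The untolled deadline — 30 months after 1998-06-27 — is 2000-12-27.
The period was tolled for 79 days by the plaintiff's legal incapacity (1999-04-14 to 1999-07-02), pushing the deadline to 2001-03-16.
Odhiambo filed on 2000-12-18, before the 2001-03-16 deadline, so the action is timely.

TIMELY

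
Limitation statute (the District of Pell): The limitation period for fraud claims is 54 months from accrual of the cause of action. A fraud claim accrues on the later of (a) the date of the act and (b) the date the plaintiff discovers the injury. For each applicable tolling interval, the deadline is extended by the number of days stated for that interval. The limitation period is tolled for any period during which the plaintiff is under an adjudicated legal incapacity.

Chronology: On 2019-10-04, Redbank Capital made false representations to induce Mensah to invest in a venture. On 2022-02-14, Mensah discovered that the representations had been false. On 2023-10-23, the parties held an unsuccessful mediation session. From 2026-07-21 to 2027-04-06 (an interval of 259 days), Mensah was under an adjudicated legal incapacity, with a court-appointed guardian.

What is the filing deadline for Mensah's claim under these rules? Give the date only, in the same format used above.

2027-04-30

Taking the later of the act (2019-10-04) and discovery (2022-02-14), the claim accrued on 2022-02-14.
54 months from 2022-02-14 is 2026-08-14.
The plaintiff's legal incapacity from 2026-07-21 to 2027-04-06 tolled the period for 259 days, extending the deadline to 2027-04-30.
None of the other events listed affects the running of the period under the stated rules.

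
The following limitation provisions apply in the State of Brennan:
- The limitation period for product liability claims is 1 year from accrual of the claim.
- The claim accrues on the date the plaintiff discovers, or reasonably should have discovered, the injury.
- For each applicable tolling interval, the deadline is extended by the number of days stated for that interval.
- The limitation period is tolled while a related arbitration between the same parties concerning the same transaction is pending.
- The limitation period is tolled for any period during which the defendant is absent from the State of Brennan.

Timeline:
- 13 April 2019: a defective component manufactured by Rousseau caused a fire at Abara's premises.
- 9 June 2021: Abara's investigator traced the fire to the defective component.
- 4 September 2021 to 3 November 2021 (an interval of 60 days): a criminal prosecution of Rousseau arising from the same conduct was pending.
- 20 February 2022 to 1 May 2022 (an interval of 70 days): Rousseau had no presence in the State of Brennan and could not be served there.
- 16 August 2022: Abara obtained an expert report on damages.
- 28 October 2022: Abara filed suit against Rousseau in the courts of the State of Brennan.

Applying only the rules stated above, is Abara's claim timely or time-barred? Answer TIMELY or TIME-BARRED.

The claim did not accrue until Abara discovered the injury on 9 June 2021; the 13 April 2019 act date does not start the clock under the stated rule.
1 year from 9 June 2021 is 9 June 2022.
The defendant's absence from the jurisdiction from 20 February 2022 to 1 May 2022 tolled the period for 70 days, extending the deadline to 18 August 2022.
Although a criminal prosecution ran from 4 September 2021 to 3 November 2021, the stated rules do not make that a tolling event, so it is disregarded.
The other events in the timeline have no effect on the limitation period under the stated rules.
Abara filed on 28 October 2022, after the 18 August 2022 deadline, so the action is time-barred.

TIME-BARRED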